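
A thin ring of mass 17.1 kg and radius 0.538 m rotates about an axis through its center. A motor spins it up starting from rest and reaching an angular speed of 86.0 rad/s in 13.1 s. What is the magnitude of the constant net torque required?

τ ≈ 32.5 N·m

I = MR² = (17.1)(0.538)² = 4.949 kg·m².
α = Δω/Δt = (86.0 − 0)/13.1 = 6.565 rad/s².
τ = Iα = (4.949)(6.565) = 32.49 N·m.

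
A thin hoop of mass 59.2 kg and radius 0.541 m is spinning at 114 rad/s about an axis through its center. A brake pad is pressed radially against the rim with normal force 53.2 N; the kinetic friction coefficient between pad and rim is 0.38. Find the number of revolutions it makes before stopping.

≈ 1640 revolutions

I = MR² = (59.2)(0.541)² = 17.33 kg·m².
Friction force f = μN = (0.38)(53.2) = 20.22 N at the rim; torque magnitude τ = fR = 10.94 N·m, opposing ω.
|α| = τ/I = 10.94/17.33 = 0.6312 rad/s² (deceleration).
ω² = ω₀² − 2|α|θ with ω = 0 ⇒ θ = ω₀²/(2|α|) = 10290 rad = 1638 rev.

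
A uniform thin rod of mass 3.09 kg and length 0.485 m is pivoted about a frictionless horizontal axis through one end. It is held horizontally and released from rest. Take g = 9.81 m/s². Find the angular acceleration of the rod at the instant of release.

α ≈ 30.3 rad/s²

About the pivot, I = (1/3)ML² = (1/3)(3.09)(0.485)² = 0.2423 kg·m².
The weight acts at the center, a distance L/2 = 0.2425 m from the pivot; τ = Mg(L/2) = 7.351 N·m.
α = τ/I = 7.351/0.2423 = 30.34 rad/s².
(Equivalently α = (3g/(2L)) = 30.34 rad/s².)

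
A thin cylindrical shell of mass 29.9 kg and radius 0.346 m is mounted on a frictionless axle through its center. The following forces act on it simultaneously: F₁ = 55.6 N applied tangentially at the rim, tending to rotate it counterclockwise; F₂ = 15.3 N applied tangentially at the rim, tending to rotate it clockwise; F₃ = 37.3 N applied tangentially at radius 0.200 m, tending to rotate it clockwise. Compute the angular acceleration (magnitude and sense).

I = MR² = (29.9)(0.346)² = 3.580 kg·m².
Taking counterclockwise as positive: τ₁ = +(55.6)(0.346) = +19.24 N·m; τ₂ = −(15.3)(0.346) = −5.294 N·m; τ₃ = −(37.3)(0.200) = −7.460 N·m.
Net torque τ = 6.484 N·m.
α = τ/I = 6.484/3.580 = 1.811 rad/s².

α ≈ 1.81 rad/s², counterclockwise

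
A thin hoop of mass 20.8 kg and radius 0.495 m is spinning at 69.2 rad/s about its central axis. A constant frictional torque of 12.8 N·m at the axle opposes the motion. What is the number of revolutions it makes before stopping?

≈ 152 revolutions

I = MR² = (20.8)(0.495)² = 5.097 kg·m².
The net torque has magnitude 12.8 N·m, opposing ω.
|α| = τ/I = 12.80/5.097 = 2.512 rad/s² (deceleration).
ω² = ω₀² − 2|α|θ with ω = 0 ⇒ θ = ω₀²/(2|α|) = 953.3 rad = 151.7 rev.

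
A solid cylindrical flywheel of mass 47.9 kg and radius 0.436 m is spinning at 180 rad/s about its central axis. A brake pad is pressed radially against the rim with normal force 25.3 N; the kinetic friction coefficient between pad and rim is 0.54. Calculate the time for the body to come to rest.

I = ½MR² = (1/2)(47.9)(0.436)² = 4.553 kg·m².
Friction force f = μN = (0.54)(25.3) = 13.66 N at the rim; torque magnitude τ = fR = 5.957 N·m, opposing ω.
|α| = τ/I = 5.957/4.553 = 1.308 rad/s² (deceleration).
0 = ω₀ − |α|t ⇒ t = ω₀/|α| = 180/1.308 = 137.6 s.

t ≈ 138 s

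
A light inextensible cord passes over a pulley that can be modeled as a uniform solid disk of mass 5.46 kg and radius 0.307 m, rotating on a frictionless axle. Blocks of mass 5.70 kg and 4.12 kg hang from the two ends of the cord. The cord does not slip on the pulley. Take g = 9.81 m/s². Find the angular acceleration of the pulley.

I = ½MR² = (1/2)(5.46)(0.307)² = 0.2573 kg·m².
Heavier block: m₁g − T₁ = m₁a. Lighter block: T₂ − m₂g = m₂a.
Pulley: (T₁ − T₂)R = Iα = I(a/R), so T₁ − T₂ = (I/R²)a = (1/2)M_p a = 2.730·a.
Adding the three: (m₁ − m₂)g = (m₁ + m₂ + 2.730)a, so a = (5.70 − 4.12)(9.81)/(5.70 + 4.12 + 2.730) = 1.235 m/s².
α = a/R = 1.235/0.307 = 4.023 rad/s².

α ≈ 4.02 rad/s²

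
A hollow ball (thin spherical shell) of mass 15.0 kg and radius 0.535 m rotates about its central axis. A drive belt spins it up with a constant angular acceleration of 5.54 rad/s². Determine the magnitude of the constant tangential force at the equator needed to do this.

F ≈ 29.6 N

I = (2/3)MR² = (2/3)(15.0)(0.535)² = 2.862 kg·m².
The required torque is τ = Iα = (2.862)(5.540) = 15.86 N·m.
A tangential force at the equator gives τ = FR, so F = τ/R = 15.86/0.535 = 29.64 N.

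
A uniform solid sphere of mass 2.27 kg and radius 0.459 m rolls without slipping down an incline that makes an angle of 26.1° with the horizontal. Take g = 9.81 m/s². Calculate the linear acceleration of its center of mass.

a ≈ 3.08 m/s²

Translation along the incline: Mg sinθ − f = Ma.
Rotation about the center: fR = Iα with I = (2/5)MR². No-slip gives a = αR, so f = (I/R²)a = (2/5)M a.
Substituting: Mg sinθ = (1 + 0.4000)Ma, so a = g sinθ/(1 + 0.4000) = (9.81) sin 26.1° / 1.400 = 3.083 m/s².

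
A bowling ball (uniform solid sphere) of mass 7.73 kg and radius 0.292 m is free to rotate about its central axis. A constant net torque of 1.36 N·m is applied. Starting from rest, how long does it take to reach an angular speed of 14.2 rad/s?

t ≈ 2.75 s

I = (2/5)MR² = (2/5)(7.73)(0.292)² = 0.2636 kg·m².
α = τ/I = 1.36/0.2636 = 5.159 rad/s².
ω = αt ⇒ t = ω/α = 14.2/5.159 = 2.753 s.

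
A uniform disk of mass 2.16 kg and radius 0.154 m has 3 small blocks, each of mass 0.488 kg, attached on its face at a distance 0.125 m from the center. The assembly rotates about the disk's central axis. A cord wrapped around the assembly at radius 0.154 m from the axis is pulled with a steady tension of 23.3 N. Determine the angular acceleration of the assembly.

I_disk = ½MR² = ½(2.16)(0.154)² = 0.02561 kg·m².
I_blocks = 3·m·r² = 3(0.488)(0.125)² = 0.02287 kg·m².
Total I = 0.04849 kg·m².
τ = F r = (23.3)(0.154) = 3.588 N·m.
α = τ/I = 3.588/0.04849 = 74.00 rad/s².

α ≈ 74.0 rad/s²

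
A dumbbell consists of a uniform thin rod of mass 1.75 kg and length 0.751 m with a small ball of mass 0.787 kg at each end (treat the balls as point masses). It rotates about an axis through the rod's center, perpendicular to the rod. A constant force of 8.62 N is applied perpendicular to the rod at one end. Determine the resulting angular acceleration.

α ≈ 10.6 rad/s²

I_rod = (1/12)ML² = (1/12)(1.75)(0.751)² = 0.08225 kg·m².
I_balls = 2·m·(L/2)² = 2(0.787)(0.3755)² = 0.2219 kg·m².
Total I = 0.3042 kg·m².
τ = F·(L/2) = (8.62)(0.376) = 3.237 N·m.
α = τ/I = 3.237/0.3042 = 10.64 rad/s².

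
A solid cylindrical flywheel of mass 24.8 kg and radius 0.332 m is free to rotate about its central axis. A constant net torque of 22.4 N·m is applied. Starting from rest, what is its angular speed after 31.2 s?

ω ≈ 511 rad/s

I = ½MR² = (1/2)(24.8)(0.332)² = 1.367 kg·m².
α = τ/I = 22.4/1.367 = 16.39 rad/s².
ω = ω₀ + αt = 0 + (16.39)(31.2) = 511.3 rad/s.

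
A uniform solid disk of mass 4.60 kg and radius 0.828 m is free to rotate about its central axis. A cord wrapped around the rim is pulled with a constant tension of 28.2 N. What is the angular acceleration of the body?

I = ½MR² = (1/2)(4.60)(0.828)² = 1.577 kg·m².
τ = F R = (28.2)(0.828) = 23.35 N·m.
Newton's second law for rotation, τ = Iα, gives α = τ/I = 23.35/1.577 = 14.81 rad/s².

α ≈ 14.8 rad/s²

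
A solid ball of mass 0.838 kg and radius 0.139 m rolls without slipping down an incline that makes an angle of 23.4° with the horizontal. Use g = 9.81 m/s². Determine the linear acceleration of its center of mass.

a ≈ 2.78 m/s²

Translation along the incline: Mg sinθ − f = Ma.
Rotation about the center: fR = Iα with I = (2/5)MR². No-slip gives a = αR, so f = (I/R²)a = (2/5)M a.
Substituting: Mg sinθ = (1 + 0.4000)Ma, so a = g sinθ/(1 + 0.4000) = (9.81) sin 23.4° / 1.400 = 2.783 m/s².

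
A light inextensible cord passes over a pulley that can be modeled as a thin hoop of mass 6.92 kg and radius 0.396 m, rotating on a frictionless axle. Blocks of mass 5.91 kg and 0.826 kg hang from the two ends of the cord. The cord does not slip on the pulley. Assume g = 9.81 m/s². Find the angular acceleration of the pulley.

I = MR² = (6.92)(0.396)² = 1.085 kg·m².
Heavier block: m₁g − T₁ = m₁a. Lighter block: T₂ − m₂g = m₂a.
Pulley: (T₁ − T₂)R = Iα = I(a/R), so T₁ − T₂ = (I/R²)a = 1·M_p a = 6.920·a.
Adding the three: (m₁ − m₂)g = (m₁ + m₂ + 6.920)a, so a = (5.91 − 0.826)(9.81)/(5.91 + 0.826 + 6.920) = 3.652 m/s².
α = a/R = 3.652/0.396 = 9.223 rad/s².

α ≈ 9.22 rad/s²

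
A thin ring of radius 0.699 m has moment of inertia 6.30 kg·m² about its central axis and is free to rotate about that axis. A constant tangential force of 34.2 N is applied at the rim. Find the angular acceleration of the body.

τ = F R = (34.2)(0.699) = 23.91 N·m.
From τ = Iα: α = 23.91/6.300 = 3.795 rad/s².

α ≈ 3.79 rad/s²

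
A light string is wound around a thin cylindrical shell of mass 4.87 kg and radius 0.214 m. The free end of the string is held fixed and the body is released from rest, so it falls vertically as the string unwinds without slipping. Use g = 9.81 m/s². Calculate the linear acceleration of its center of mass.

a ≈ 4.91 m/s²

Translation: Mg − T = Ma. Rotation about the center: TR = Iα with I = MR².
With a = αR: T = (I/R²)a = M a, so Mg = (1 + 1.000)Ma.
a = g/(1 + 1.000) = 9.81/2.000 = 4.905 m/s².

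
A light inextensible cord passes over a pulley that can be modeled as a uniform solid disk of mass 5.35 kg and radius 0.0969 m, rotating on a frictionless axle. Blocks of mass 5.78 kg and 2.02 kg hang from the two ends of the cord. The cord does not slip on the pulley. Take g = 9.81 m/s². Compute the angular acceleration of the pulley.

α ≈ 36.3 rad/s²

I = ½MR² = (1/2)(5.35)(0.0969)² = 0.02512 kg·m².
Heavier block: m₁g − T₁ = m₁a. Lighter block: T₂ − m₂g = m₂a.
Pulley: (T₁ − T₂)R = Iα = I(a/R), so T₁ − T₂ = (I/R²)a = (1/2)M_p a = 2.675·a.
Adding the three: (m₁ − m₂)g = (m₁ + m₂ + 2.675)a, so a = (5.78 − 2.02)(9.81)/(5.78 + 2.02 + 2.675) = 3.521 m/s².
α = a/R = 3.521/0.0969 = 36.34 rad/s².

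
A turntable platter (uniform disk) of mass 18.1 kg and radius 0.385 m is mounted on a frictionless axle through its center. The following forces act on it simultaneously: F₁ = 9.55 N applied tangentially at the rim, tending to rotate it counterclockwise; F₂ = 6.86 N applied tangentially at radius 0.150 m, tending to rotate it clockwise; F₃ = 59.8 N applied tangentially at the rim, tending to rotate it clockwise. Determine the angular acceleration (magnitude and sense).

I = ½MR² = (1/2)(18.1)(0.385)² = 1.341 kg·m².
Taking counterclockwise as positive: τ₁ = +(9.55)(0.385) = +3.677 N·m; τ₂ = −(6.86)(0.150) = −1.029 N·m; τ₃ = −(59.8)(0.385) = −23.02 N·m.
Net torque τ = -20.38 N·m.
α = τ/I = -20.38/1.341 = -15.19 rad/s².

α ≈ 15.2 rad/s², clockwise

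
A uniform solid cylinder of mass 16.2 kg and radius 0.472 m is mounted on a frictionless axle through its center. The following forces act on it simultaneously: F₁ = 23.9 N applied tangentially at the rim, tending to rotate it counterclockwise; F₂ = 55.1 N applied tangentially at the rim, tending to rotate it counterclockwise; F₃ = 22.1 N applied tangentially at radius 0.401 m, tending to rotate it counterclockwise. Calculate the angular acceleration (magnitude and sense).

I = ½MR² = (1/2)(16.2)(0.472)² = 1.805 kg·m².
Taking counterclockwise as positive: τ₁ = +(23.9)(0.472) = +11.28 N·m; τ₂ = +(55.1)(0.472) = +26.01 N·m; τ₃ = +(22.1)(0.401) = +8.862 N·m.
Net torque τ = 46.15 N·m.
α = τ/I = 46.15/1.805 = 25.57 rad/s².

α ≈ 25.6 rad/s², counterclockwise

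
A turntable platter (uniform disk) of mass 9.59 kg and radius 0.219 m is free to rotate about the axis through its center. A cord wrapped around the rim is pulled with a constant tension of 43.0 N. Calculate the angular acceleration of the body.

I = ½MR² = (1/2)(9.59)(0.219)² = 0.2300 kg·m².
τ = F R = (43.0)(0.219) = 9.417 N·m.
Newton's second law for rotation, τ = Iα, gives α = τ/I = 9.417/0.2300 = 40.95 rad/s².

α ≈ 40.9 rad/s²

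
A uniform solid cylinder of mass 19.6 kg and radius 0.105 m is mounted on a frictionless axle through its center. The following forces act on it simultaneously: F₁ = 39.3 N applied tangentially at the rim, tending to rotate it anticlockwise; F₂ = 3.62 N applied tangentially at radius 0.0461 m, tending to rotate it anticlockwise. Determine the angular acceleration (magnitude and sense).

α ≈ 39.7 rad/s², anticlockwise

I = ½MR² = (1/2)(19.6)(0.105)² = 0.1080 kg·m².
Taking anticlockwise as positive: τ₁ = +(39.3)(0.105) = +4.126 N·m; τ₂ = +(3.62)(0.0461) = +0.1669 N·m.
Net torque τ = 4.293 N·m.
α = τ/I = 4.293/0.1080 = 39.74 rad/s².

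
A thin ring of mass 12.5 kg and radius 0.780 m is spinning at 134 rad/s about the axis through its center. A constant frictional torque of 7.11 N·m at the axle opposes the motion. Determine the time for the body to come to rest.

t ≈ 143 s

I = MR² = (12.5)(0.780)² = 7.605 kg·m².
The net torque has magnitude 7.11 N·m, opposing ω.
|α| = τ/I = 7.110/7.605 = 0.9349 rad/s² (deceleration).
0 = ω₀ − |α|t ⇒ t = ω₀/|α| = 134/0.9349 = 143.3 s.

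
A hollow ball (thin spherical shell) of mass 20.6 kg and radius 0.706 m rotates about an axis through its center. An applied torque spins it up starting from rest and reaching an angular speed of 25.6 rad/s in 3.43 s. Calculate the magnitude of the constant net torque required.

τ ≈ 51.1 N·m

I = (2/3)MR² = (2/3)(20.6)(0.706)² = 6.845 kg·m².
α = Δω/Δt = (25.6 − 0)/3.43 = 7.464 rad/s².
τ = Iα = (6.845)(7.464) = 51.09 N·m.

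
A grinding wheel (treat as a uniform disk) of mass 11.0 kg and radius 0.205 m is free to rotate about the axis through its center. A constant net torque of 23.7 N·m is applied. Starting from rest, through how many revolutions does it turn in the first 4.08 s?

I = ½MR² = (1/2)(11.0)(0.205)² = 0.2311 kg·m².
α = τ/I = 23.7/0.2311 = 102.5 rad/s².
θ = ½αt² = ½(102.5)(4.08)² = 853.4 rad.
Revolutions = θ/(2π) = 135.8.

≈ 136 revolutions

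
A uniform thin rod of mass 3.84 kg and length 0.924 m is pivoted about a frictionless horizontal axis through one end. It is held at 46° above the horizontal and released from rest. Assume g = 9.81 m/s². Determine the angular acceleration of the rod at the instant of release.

About the pivot, I = (1/3)ML² = (1/3)(3.84)(0.924)² = 1.093 kg·m².
The weight acts at the center, a distance L/2 = 0.4620 m from the pivot; τ = Mg(L/2) cos 46° = 12.09 N·m.
α = τ/I = 12.09/1.093 = 11.06 rad/s².

α ≈ 11.1 rad/s²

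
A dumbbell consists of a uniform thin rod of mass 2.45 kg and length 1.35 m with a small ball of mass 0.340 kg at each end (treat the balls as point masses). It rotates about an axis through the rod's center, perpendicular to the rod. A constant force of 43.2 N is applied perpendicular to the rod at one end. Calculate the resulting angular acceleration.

I_rod = (1/12)ML² = (1/12)(2.45)(1.35)² = 0.3721 kg·m².
I_balls = 2·m·(L/2)² = 2(0.340)(0.6750)² = 0.3098 kg·m².
Total I = 0.6819 kg·m².
τ = F·(L/2) = (43.2)(0.675) = 29.16 N·m.
α = τ/I = 29.16/0.6819 = 42.76 rad/s².

α ≈ 42.8 rad/s²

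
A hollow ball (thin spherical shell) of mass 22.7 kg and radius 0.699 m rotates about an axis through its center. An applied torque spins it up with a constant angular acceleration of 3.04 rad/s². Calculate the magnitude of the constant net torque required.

τ ≈ 22.5 N·m

I = (2/3)MR² = (2/3)(22.7)(0.699)² = 7.394 kg·m².
τ = Iα = (7.394)(3.040) = 22.48 N·m.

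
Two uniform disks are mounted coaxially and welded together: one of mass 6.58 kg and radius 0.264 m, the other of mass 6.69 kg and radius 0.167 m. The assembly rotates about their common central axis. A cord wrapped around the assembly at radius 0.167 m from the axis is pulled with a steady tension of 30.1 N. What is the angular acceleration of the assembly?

I = ½M₁R₁² + ½M₂R₂² = ½(6.58)(0.264)² + ½(6.69)(0.167)² = 0.3226 kg·m².
τ = F r = (30.1)(0.167) = 5.027 N·m.
α = τ/I = 5.027/0.3226 = 15.58 rad/s².

α ≈ 15.6 rad/s²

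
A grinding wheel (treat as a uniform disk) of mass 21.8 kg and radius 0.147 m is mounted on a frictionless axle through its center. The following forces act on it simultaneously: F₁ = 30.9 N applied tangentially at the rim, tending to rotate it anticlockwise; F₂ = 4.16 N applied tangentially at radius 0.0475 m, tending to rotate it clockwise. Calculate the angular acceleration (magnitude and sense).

I = ½MR² = (1/2)(21.8)(0.147)² = 0.2355 kg·m².
Taking anticlockwise as positive: τ₁ = +(30.9)(0.147) = +4.542 N·m; τ₂ = −(4.16)(0.0475) = −0.1976 N·m.
Net torque τ = 4.345 N·m.
α = τ/I = 4.345/0.2355 = 18.45 rad/s².

α ≈ 18.4 rad/s², anticlockwise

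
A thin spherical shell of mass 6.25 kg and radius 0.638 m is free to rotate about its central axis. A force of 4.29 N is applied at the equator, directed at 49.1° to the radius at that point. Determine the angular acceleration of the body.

I = (2/3)MR² = (2/3)(6.25)(0.638)² = 1.696 kg·m².
Only the tangential component produces torque: τ = F R sinθ = (4.29)(0.638) sin 49.1° = 2.069 N·m.
From τ = Iα: α = 2.069/1.696 = 1.220 rad/s².

α ≈ 1.22 rad/s²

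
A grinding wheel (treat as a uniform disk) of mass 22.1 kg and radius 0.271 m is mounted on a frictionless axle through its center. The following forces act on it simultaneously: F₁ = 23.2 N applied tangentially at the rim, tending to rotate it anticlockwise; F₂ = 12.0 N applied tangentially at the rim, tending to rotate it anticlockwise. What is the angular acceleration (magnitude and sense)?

α ≈ 11.8 rad/s², anticlockwise

I = ½MR² = (1/2)(22.1)(0.271)² = 0.8115 kg·m².
Taking anticlockwise as positive: τ₁ = +(23.2)(0.271) = +6.287 N·m; τ₂ = +(12.0)(0.271) = +3.252 N·m.
Net torque τ = 9.539 N·m.
α = τ/I = 9.539/0.8115 = 11.75 rad/s².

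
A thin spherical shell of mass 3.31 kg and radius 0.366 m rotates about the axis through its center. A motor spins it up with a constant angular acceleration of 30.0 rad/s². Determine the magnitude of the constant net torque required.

I = (2/3)MR² = (2/3)(3.31)(0.366)² = 0.2956 kg·m².
τ = Iα = (0.2956)(30.00) = 8.868 N·m.

τ ≈ 8.87 N·m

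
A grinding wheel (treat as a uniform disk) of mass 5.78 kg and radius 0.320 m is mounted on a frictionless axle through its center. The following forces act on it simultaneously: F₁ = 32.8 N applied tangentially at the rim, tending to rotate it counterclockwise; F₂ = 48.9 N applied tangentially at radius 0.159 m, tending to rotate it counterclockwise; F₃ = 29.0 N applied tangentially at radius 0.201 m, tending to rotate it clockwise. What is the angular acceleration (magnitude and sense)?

I = ½MR² = (1/2)(5.78)(0.320)² = 0.2959 kg·m².
Taking counterclockwise as positive: τ₁ = +(32.8)(0.320) = +10.50 N·m; τ₂ = +(48.9)(0.159) = +7.775 N·m; τ₃ = −(29.0)(0.201) = −5.829 N·m.
Net torque τ = 12.44 N·m.
α = τ/I = 12.44/0.2959 = 42.04 rad/s².

α ≈ 42.0 rad/s², counterclockwise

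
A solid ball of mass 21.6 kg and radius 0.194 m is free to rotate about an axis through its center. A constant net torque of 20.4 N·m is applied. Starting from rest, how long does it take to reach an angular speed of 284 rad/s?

I = (2/5)MR² = (2/5)(21.6)(0.194)² = 0.3252 kg·m².
α = τ/I = 20.4/0.3252 = 62.74 rad/s².
ω = αt ⇒ t = ω/α = 284/62.74 = 4.527 s.

t ≈ 4.53 s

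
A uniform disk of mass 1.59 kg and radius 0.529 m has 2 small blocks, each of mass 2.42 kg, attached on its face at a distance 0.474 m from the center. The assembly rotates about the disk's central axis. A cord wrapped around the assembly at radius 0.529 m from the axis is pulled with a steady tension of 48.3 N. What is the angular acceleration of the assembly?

α ≈ 19.5 rad/s²

I_disk = ½MR² = ½(1.59)(0.529)² = 0.2225 kg·m².
I_blocks = 2·m·r² = 2(2.42)(0.474)² = 1.087 kg·m².
Total I = 1.310 kg·m².
τ = F r = (48.3)(0.529) = 25.55 N·m.
α = τ/I = 25.55/1.310 = 19.51 rad/s².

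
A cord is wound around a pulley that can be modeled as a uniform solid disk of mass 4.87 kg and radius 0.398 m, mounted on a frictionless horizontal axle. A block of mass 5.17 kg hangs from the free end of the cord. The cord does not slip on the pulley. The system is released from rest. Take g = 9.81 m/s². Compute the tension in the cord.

I = ½MR² = (1/2)(4.87)(0.398)² = 0.3857 kg·m².
Block: mg − T = ma. Pulley: TR = Iα. No-slip: a = αR, so T = (I/R²)a = 2.435·a.
Then mg = (m + 2.435)a, so a = (5.17)(9.81)/(5.17 + 2.435) = 6.669 m/s².
T = 2.435·a = 16.24 N.

T ≈ 16.2 N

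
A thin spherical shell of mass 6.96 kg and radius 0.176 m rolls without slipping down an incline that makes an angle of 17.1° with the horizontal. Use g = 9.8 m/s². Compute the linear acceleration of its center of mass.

a ≈ 1.73 m/s²

Translation along the incline: Mg sinθ − f = Ma.
Rotation about the center: fR = Iα with I = (2/3)MR². No-slip gives a = αR, so f = (I/R²)a = (2/3)M a.
Substituting: Mg sinθ = (1 + 0.6667)Ma, so a = g sinθ/(1 + 0.6667) = (9.8) sin 17.1° / 1.667 = 1.729 m/s².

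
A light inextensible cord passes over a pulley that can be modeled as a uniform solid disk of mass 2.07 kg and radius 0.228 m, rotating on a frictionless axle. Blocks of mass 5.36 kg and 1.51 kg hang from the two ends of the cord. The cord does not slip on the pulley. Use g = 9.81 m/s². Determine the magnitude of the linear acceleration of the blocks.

I = ½MR² = (1/2)(2.07)(0.228)² = 0.05380 kg·m².
Heavier block: m₁g − T₁ = m₁a. Lighter block: T₂ − m₂g = m₂a.
Pulley: (T₁ − T₂)R = Iα = I(a/R), so T₁ − T₂ = (I/R²)a = (1/2)M_p a = 1.035·a.
Adding the three: (m₁ − m₂)g = (m₁ + m₂ + 1.035)a, so a = (5.36 − 1.51)(9.81)/(5.36 + 1.51 + 1.035) = 4.778 m/s².

a ≈ 4.78 m/s²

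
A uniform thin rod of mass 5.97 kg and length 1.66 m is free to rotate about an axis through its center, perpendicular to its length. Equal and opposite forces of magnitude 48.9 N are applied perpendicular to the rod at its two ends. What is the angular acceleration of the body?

I = (1/12)ML² = (1/12)(5.97)(1.66)² = 1.371 kg·m².
The couple gives τ = F·(L/2) + F·(L/2) = F L = (48.9)(1.66) = 81.17 N·m.
Newton's second law for rotation, τ = Iα, gives α = τ/I = 81.17/1.371 = 59.21 rad/s².

α ≈ 59.2 rad/s²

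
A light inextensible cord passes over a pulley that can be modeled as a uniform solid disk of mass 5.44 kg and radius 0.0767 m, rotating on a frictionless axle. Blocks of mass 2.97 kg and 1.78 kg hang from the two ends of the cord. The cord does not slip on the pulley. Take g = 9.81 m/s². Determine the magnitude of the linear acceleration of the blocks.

I = ½MR² = (1/2)(5.44)(0.0767)² = 0.01600 kg·m².
Heavier block: m₁g − T₁ = m₁a. Lighter block: T₂ − m₂g = m₂a.
Pulley: (T₁ − T₂)R = Iα = I(a/R), so T₁ − T₂ = (I/R²)a = (1/2)M_p a = 2.720·a.
Adding the three: (m₁ − m₂)g = (m₁ + m₂ + 2.720)a, so a = (2.97 − 1.78)(9.81)/(2.97 + 1.78 + 2.720) = 1.563 m/s².

a ≈ 1.56 m/s²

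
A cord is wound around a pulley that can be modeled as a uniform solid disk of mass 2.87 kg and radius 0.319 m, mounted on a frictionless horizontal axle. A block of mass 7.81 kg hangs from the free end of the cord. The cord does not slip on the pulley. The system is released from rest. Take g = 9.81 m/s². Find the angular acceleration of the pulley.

I = ½MR² = (1/2)(2.87)(0.319)² = 0.1460 kg·m².
Block: mg − T = ma. Pulley: TR = Iα. No-slip: a = αR, so T = (I/R²)a = 1.435·a.
Then mg = (m + 1.435)a, so a = (7.81)(9.81)/(7.81 + 1.435) = 8.287 m/s².
α = a/R = 8.287/0.319 = 25.98 rad/s².

α ≈ 26.0 rad/s²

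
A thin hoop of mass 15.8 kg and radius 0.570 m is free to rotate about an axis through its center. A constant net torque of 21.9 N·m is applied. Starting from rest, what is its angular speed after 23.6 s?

ω ≈ 101 rad/s

I = MR² = (15.8)(0.570)² = 5.133 kg·m².
α = τ/I = 21.9/5.133 = 4.266 rad/s².
ω = ω₀ + αt = 0 + (4.266)(23.6) = 100.7 rad/s.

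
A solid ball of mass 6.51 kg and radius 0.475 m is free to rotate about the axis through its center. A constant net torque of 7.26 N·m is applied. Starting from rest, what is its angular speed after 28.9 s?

ω ≈ 357 rad/s

I = (2/5)MR² = (2/5)(6.51)(0.475)² = 0.5875 kg·m².
α = τ/I = 7.26/0.5875 = 12.36 rad/s².
ω = ω₀ + αt = 0 + (12.36)(28.9) = 357.1 rad/s.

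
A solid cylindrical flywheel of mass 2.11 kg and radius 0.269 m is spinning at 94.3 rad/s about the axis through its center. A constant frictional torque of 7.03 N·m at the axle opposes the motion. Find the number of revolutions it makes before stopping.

≈ 7.68 revolutions

I = ½MR² = (1/2)(2.11)(0.269)² = 0.07634 kg·m².
The net torque has magnitude 7.03 N·m, opposing ω.
|α| = τ/I = 7.030/0.07634 = 92.09 rad/s² (deceleration).
ω² = ω₀² − 2|α|θ with ω = 0 ⇒ θ = ω₀²/(2|α|) = 48.28 rad = 7.684 rev.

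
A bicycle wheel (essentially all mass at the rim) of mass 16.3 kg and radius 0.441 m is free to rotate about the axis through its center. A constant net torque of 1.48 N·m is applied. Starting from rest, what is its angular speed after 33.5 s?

I = MR² = (16.3)(0.441)² = 3.170 kg·m².
α = τ/I = 1.48/3.170 = 0.4669 rad/s².
ω = ω₀ + αt = 0 + (0.4669)(33.5) = 15.64 rad/s.

ω ≈ 15.6 rad/s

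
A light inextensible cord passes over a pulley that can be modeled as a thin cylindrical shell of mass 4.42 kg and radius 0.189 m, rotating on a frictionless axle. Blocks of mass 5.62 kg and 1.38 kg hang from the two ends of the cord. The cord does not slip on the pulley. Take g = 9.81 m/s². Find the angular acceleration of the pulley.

α ≈ 19.3 rad/s²

I = MR² = (4.42)(0.189)² = 0.1579 kg·m².
Heavier block: m₁g − T₁ = m₁a. Lighter block: T₂ − m₂g = m₂a.
Pulley: (T₁ − T₂)R = Iα = I(a/R), so T₁ − T₂ = (I/R²)a = 1·M_p a = 4.420·a.
Adding the three: (m₁ − m₂)g = (m₁ + m₂ + 4.420)a, so a = (5.62 − 1.38)(9.81)/(5.62 + 1.38 + 4.420) = 3.642 m/s².
α = a/R = 3.642/0.189 = 19.27 rad/s².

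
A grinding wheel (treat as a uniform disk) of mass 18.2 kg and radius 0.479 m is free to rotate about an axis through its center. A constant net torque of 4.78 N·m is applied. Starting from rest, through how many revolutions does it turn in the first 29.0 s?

≈ 153 revolutions

I = ½MR² = (1/2)(18.2)(0.479)² = 2.088 kg·m².
α = τ/I = 4.78/2.088 = 2.289 rad/s².
θ = ½αt² = ½(2.289)(29.0)² = 962.7 rad.
Revolutions = θ/(2π) = 153.2.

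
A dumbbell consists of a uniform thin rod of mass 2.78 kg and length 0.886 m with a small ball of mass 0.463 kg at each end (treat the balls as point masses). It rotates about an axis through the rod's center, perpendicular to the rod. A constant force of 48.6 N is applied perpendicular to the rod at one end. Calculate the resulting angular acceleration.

α ≈ 59.2 rad/s²

I_rod = (1/12)ML² = (1/12)(2.78)(0.886)² = 0.1819 kg·m².
I_balls = 2·m·(L/2)² = 2(0.463)(0.4430)² = 0.1817 kg·m².
Total I = 0.3636 kg·m².
τ = F·(L/2) = (48.6)(0.443) = 21.53 N·m.
α = τ/I = 21.53/0.3636 = 59.22 rad/s².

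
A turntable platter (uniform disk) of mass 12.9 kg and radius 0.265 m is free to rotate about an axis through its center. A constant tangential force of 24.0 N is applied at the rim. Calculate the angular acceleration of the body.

α ≈ 14.0 rad/s²

I = ½MR² = (1/2)(12.9)(0.265)² = 0.4530 kg·m².
τ = F R = (24.0)(0.265) = 6.360 N·m.
From τ = Iα: α = 6.360/0.4530 = 14.04 rad/s².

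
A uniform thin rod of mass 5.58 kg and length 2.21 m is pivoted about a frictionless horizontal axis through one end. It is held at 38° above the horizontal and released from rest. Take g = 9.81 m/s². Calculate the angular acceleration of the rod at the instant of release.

About the pivot, I = (1/3)ML² = (1/3)(5.58)(2.21)² = 9.084 kg·m².
The weight acts at the center, a distance L/2 = 1.105 m from the pivot; τ = Mg(L/2) cos 38° = 47.66 N·m.
α = τ/I = 47.66/9.084 = 5.247 rad/s².
(Equivalently α = (3g/(2L)) cos 38° = 5.247 rad/s².)

α ≈ 5.25 rad/s²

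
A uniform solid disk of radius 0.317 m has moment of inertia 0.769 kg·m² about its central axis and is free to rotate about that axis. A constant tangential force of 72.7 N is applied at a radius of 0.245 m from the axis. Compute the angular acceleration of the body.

τ = F·r = (72.7)(0.245) = 17.81 N·m.
From τ = Iα: α = 17.81/0.7690 = 23.16 rad/s².

α ≈ 23.2 rad/s²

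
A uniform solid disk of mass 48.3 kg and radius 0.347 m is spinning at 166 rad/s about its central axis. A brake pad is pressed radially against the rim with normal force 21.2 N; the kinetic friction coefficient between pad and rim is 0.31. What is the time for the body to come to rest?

t ≈ 212 s

I = ½MR² = (1/2)(48.3)(0.347)² = 2.908 kg·m².
Friction force f = μN = (0.31)(21.2) = 6.572 N at the rim; torque magnitude τ = fR = 2.280 N·m, opposing ω.
|α| = τ/I = 2.280/2.908 = 0.7842 rad/s² (deceleration).
0 = ω₀ − |α|t ⇒ t = ω₀/|α| = 166/0.7842 = 211.7 s.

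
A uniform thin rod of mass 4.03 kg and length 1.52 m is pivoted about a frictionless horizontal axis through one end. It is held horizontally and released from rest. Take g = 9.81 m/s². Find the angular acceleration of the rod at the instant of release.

About the pivot, I = (1/3)ML² = (1/3)(4.03)(1.52)² = 3.104 kg·m².
The weight acts at the center, a distance L/2 = 0.7600 m from the pivot; τ = Mg(L/2) = 30.05 N·m.
α = τ/I = 30.05/3.104 = 9.681 rad/s².

α ≈ 9.68 rad/s²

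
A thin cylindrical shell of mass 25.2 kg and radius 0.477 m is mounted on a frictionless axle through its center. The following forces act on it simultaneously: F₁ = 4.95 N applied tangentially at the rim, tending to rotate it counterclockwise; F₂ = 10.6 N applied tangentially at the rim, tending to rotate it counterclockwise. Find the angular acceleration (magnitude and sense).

I = MR² = (25.2)(0.477)² = 5.734 kg·m².
Taking counterclockwise as positive: τ₁ = +(4.95)(0.477) = +2.361 N·m; τ₂ = +(10.6)(0.477) = +5.056 N·m.
Net torque τ = 7.417 N·m.
α = τ/I = 7.417/5.734 = 1.294 rad/s².

α ≈ 1.29 rad/s², counterclockwise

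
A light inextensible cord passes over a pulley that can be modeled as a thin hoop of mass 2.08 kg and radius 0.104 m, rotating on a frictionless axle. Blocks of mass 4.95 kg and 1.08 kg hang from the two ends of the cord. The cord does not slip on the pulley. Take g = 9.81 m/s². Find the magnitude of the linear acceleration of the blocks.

a ≈ 4.68 m/s²

I = MR² = (2.08)(0.104)² = 0.02250 kg·m².
Heavier block: m₁g − T₁ = m₁a. Lighter block: T₂ − m₂g = m₂a.
Pulley: (T₁ − T₂)R = Iα = I(a/R), so T₁ − T₂ = (I/R²)a = 1·M_p a = 2.080·a.
Adding the three: (m₁ − m₂)g = (m₁ + m₂ + 2.080)a, so a = (4.95 − 1.08)(9.81)/(4.95 + 1.08 + 2.080) = 4.681 m/s².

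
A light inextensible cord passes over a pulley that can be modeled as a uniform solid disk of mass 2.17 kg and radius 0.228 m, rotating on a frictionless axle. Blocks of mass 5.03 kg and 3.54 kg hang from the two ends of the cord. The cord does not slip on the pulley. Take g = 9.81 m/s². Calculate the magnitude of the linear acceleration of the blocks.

a ≈ 1.51 m/s²

I = ½MR² = (1/2)(2.17)(0.228)² = 0.05640 kg·m².
Heavier block: m₁g − T₁ = m₁a. Lighter block: T₂ − m₂g = m₂a.
Pulley: (T₁ − T₂)R = Iα = I(a/R), so T₁ − T₂ = (I/R²)a = (1/2)M_p a = 1.085·a.
Adding the three: (m₁ − m₂)g = (m₁ + m₂ + 1.085)a, so a = (5.03 − 3.54)(9.81)/(5.03 + 3.54 + 1.085) = 1.514 m/s².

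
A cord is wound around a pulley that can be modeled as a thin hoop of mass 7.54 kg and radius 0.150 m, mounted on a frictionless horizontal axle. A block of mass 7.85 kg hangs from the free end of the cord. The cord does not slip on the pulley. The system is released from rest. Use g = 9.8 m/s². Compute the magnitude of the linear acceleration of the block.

I = MR² = (7.54)(0.150)² = 0.1696 kg·m².
Block: mg − T = ma. Pulley: TR = Iα. No-slip: a = αR, so T = (I/R²)a = 7.540·a.
Then mg = (m + 7.540)a, so a = (7.85)(9.8)/(7.85 + 7.540) = 4.999 m/s².

a ≈ 5.00 m/s²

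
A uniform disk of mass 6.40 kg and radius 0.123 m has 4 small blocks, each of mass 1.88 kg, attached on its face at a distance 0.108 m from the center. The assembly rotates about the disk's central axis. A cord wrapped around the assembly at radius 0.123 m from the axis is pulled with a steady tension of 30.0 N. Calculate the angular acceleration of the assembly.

α ≈ 27.1 rad/s²

I_disk = ½MR² = ½(6.40)(0.123)² = 0.04841 kg·m².
I_blocks = 4·m·r² = 4(1.88)(0.108)² = 0.08771 kg·m².
Total I = 0.1361 kg·m².
τ = F r = (30.0)(0.123) = 3.690 N·m.
α = τ/I = 3.690/0.1361 = 27.11 rad/s².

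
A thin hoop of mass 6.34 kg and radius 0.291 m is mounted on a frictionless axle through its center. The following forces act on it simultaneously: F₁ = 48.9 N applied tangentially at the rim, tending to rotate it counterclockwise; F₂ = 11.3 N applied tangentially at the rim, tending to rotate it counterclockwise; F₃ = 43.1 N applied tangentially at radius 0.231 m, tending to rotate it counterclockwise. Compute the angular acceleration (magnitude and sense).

α ≈ 51.2 rad/s², counterclockwise

I = MR² = (6.34)(0.291)² = 0.5369 kg·m².
Taking counterclockwise as positive: τ₁ = +(48.9)(0.291) = +14.23 N·m; τ₂ = +(11.3)(0.291) = +3.288 N·m; τ₃ = +(43.1)(0.231) = +9.956 N·m.
Net torque τ = 27.47 N·m.
α = τ/I = 27.47/0.5369 = 51.17 rad/s².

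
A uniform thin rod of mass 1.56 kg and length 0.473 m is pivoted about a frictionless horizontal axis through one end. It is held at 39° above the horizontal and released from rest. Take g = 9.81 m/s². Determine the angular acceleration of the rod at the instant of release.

About the pivot, I = (1/3)ML² = (1/3)(1.56)(0.473)² = 0.1163 kg·m².
The weight acts at the center, a distance L/2 = 0.2365 m from the pivot; τ = Mg(L/2) cos 39° = 2.813 N·m.
α = τ/I = 2.813/0.1163 = 24.18 rad/s².

α ≈ 24.2 rad/s²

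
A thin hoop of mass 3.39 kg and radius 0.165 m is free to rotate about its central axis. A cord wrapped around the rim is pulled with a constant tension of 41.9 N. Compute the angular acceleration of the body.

I = MR² = (3.39)(0.165)² = 0.09229 kg·m².
τ = F R = (41.9)(0.165) = 6.913 N·m.
From τ = Iα: α = 6.913/0.09229 = 74.91 rad/s².

α ≈ 74.9 rad/s²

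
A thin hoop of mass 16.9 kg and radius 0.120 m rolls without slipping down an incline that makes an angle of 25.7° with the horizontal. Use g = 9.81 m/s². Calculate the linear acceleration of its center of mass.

Translation along the incline: Mg sinθ − f = Ma.
Rotation about the center: fR = Iα with I = MR². No-slip gives a = αR, so f = (I/R²)a = M a.
Substituting: Mg sinθ = (1 + 1.000)Ma, so a = g sinθ/(1 + 1.000) = (9.81) sin 25.7° / 2.000 = 2.127 m/s².

a ≈ 2.13 m/s²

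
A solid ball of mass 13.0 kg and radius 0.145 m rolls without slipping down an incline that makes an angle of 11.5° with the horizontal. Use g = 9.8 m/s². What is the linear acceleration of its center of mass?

a ≈ 1.40 m/s²

Translation along the incline: Mg sinθ − f = Ma.
Rotation about the center: fR = Iα with I = (2/5)MR². No-slip gives a = αR, so f = (I/R²)a = (2/5)M a.
Substituting: Mg sinθ = (1 + 0.4000)Ma, so a = g sinθ/(1 + 0.4000) = (9.8) sin 11.5° / 1.400 = 1.396 m/s².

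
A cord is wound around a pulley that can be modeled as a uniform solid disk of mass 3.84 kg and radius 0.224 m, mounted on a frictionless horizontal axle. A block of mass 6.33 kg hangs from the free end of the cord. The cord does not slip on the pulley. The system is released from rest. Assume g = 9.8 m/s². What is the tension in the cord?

T ≈ 14.4 N

I = ½MR² = (1/2)(3.84)(0.224)² = 0.09634 kg·m².
Block: mg − T = ma. Pulley: TR = Iα. No-slip: a = αR, so T = (I/R²)a = 1.920·a.
Then mg = (m + 1.920)a, so a = (6.33)(9.8)/(6.33 + 1.920) = 7.519 m/s².
T = 1.920·a = 14.44 N.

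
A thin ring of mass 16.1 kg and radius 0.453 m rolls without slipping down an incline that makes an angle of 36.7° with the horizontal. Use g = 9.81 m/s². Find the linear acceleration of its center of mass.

a ≈ 2.93 m/s²

Translation along the incline: Mg sinθ − f = Ma.
Rotation about the center: fR = Iα with I = MR². No-slip gives a = αR, so f = (I/R²)a = M a.
Substituting: Mg sinθ = (1 + 1.000)Ma, so a = g sinθ/(1 + 1.000) = (9.81) sin 36.7° / 2.000 = 2.931 m/s².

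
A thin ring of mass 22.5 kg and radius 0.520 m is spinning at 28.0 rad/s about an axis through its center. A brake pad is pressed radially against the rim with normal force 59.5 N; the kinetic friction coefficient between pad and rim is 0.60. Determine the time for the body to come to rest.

t ≈ 9.18 s

I = MR² = (22.5)(0.520)² = 6.084 kg·m².
Friction force f = μN = (0.60)(59.5) = 35.70 N at the rim; torque magnitude τ = fR = 18.56 N·m, opposing ω.
|α| = τ/I = 18.56/6.084 = 3.051 rad/s² (deceleration).
0 = ω₀ − |α|t ⇒ t = ω₀/|α| = 28.0/3.051 = 9.176 s.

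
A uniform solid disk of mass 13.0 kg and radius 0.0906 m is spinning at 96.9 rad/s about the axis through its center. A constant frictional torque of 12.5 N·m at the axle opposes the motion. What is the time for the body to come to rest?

t ≈ 0.414 s

I = ½MR² = (1/2)(13.0)(0.0906)² = 0.05335 kg·m².
The net torque has magnitude 12.5 N·m, opposing ω.
|α| = τ/I = 12.50/0.05335 = 234.3 rad/s² (deceleration).
0 = ω₀ − |α|t ⇒ t = ω₀/|α| = 96.9/234.3 = 0.4136 s.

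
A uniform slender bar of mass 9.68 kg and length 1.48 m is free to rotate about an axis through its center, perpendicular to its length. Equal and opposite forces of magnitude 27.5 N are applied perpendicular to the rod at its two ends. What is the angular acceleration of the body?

α ≈ 23.0 rad/s²

I = (1/12)ML² = (1/12)(9.68)(1.48)² = 1.767 kg·m².
The couple gives τ = F·(L/2) + F·(L/2) = F L = (27.5)(1.48) = 40.70 N·m.
Newton's second law for rotation, τ = Iα, gives α = τ/I = 40.70/1.767 = 23.03 rad/s².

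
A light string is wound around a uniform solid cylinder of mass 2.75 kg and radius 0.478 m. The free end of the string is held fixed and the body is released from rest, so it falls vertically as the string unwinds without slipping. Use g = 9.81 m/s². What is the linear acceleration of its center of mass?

Translation: Mg − T = Ma. Rotation about the center: TR = Iα with I = ½MR².
With a = αR: T = (I/R²)a = (1/2)M a, so Mg = (1 + 0.5000)Ma.
a = g/(1 + 0.5000) = 9.81/1.500 = 6.540 m/s².

a ≈ 6.54 m/s²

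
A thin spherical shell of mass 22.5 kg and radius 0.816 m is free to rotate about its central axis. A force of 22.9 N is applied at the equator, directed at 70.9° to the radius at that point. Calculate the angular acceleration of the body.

I = (2/3)MR² = (2/3)(22.5)(0.816)² = 9.988 kg·m².
Only the tangential component produces torque: τ = F R sinθ = (22.9)(0.816) sin 70.9° = 17.66 N·m.
Newton's second law for rotation, τ = Iα, gives α = τ/I = 17.66/9.988 = 1.768 rad/s².

α ≈ 1.77 rad/s²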